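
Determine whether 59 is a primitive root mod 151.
59^{5} ≡ 1 (mod 151) and 5 < 150, so ord_151(59) = 5 ≠ 150 and 59 is not a primitive root.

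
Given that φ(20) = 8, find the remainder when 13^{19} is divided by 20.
By Euler: 13^{8} ≡ 1 (mod 20) since gcd(13, 20) = 1. 19 = 2×8 + 3. So 13^{19} ≡ 13^{3} ≡ 17 (mod 20)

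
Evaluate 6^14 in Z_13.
Using Fermat: 6^{12} ≡ 1 mod 13. 14 ≡ 2 mod 12. So 6^{14} ≡ 6^{2} ≡ 10 mod 13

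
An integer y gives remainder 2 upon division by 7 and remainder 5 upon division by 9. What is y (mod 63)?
M = 7 × 9 = 63. M₁ = 9, y₁ ≡ 4 (mod 7). M₂ = 7, y₂ ≡ 4 (mod 9). y = 2×9×4 + 5×7×4 ≡ 23 (mod 63)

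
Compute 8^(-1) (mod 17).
Since 17 is prime, by Fermat 8^(-1) ≡ 8^{15} ≡ 15 (mod 17). Verify: 8 × 15 = 120 ≡ 1 (mod 17)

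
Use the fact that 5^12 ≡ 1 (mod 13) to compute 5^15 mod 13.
By Fermat: 5^{12} ≡ 1 (mod 13). So 5^{15} = 5^{12} · 5^{3} ≡ 5^{3} ≡ 8 (mod 13)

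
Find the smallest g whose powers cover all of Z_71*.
g = 7. Powers: [7, 49, 59, 58, 51, 2, 14, 27, 47, 45, ...] generates all 70 non-zero residues.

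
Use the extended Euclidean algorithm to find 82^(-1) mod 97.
Extended GCD: 82(-13) + 97(11) = 1. So 82^(-1) ≡ -13 ≡ 84 mod 97. Verify: 82 × 84 = 6888 ≡ 1 mod 97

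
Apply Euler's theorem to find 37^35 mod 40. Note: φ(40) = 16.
By Euler: 37^{16} ≡ 1 mod 40 since gcd(37, 40) = 1. 35 = 2×16 + 3. So 37^{35} ≡ 37^{3} ≡ 13 mod 40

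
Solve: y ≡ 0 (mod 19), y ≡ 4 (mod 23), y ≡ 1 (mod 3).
M = 19 × 23 × 3 = 1311. M₁ = 69, y₁ ≡ 8 (mod 19). M₂ = 57, y₂ ≡ 21 (mod 23). M₃ = 437, y₃ ≡ 2 (mod 3). y = 0×69×8 + 4×57×21 + 1×437×2 ≡ 418 (mod 1311)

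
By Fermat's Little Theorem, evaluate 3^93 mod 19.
By Fermat: 3^{18} ≡ 1 mod 19. 93 = 5×18 + 3. So 3^{93} ≡ 3^{3} ≡ 8 mod 19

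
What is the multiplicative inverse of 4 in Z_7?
Since 7 is prime, by Fermat 4^(-1) ≡ 4^{5} ≡ 2 (mod 7). Verify: 4 × 2 = 8 ≡ 1 (mod 7)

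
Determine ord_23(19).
Powers of 19 mod 23: 19^1≡19, 19^2≡16, 19^3≡5, 19^4≡3, 19^5≡11, 19^6≡2, 19^7≡15, 19^8≡9, 19^9≡10, 19^10≡6, 19^11≡22, 19^12≡4, 19^13≡7, 19^14≡18, 19^15≡20, 19^16≡12, 19^17≡21, 19^18≡8, 19^19≡14, 19^20≡13, 19^21≡17, 19^22≡1. ord_23(19) = 22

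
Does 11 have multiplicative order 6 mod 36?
Powers of 11 mod 36: 11^1≡11, 11^2≡13, 11^3≡35, 11^4≡25, 11^5≡23, 11^6≡1. First k with 11^k≡1 is k=6. Yes, ord_36(11) = 6.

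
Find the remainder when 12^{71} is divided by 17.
By Fermat: 12^{16} ≡ 1 (mod 17). 71 = 4×16 + 7. So 12^{71} ≡ 12^{7} ≡ 7 (mod 17)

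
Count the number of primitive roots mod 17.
There are φ(17-1) = φ(16) = 8 primitive roots modulo 17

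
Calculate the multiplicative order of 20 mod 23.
Powers of 20 mod 23: 20^1≡20, 20^2≡9, 20^3≡19, 20^4≡12, 20^5≡10, 20^6≡16, 20^7≡21, 20^8≡6, 20^9≡5, 20^10≡8, 20^11≡22, 20^12≡3, 20^13≡14, 20^14≡4, 20^15≡11, 20^16≡13, 20^17≡7, 20^18≡2, 20^19≡17, 20^20≡18, 20^21≡15, 20^22≡1. Order = 22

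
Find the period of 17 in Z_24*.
Powers of 17 mod 24: 17^1≡17, 17^2≡1. So the order of 17 is 2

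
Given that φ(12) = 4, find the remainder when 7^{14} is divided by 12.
By Euler: 7^{4} ≡ 1 (mod 12) since gcd(7, 12) = 1. 14 = 3×4 + 2. So 7^{14} ≡ 7^{2} ≡ 1 (mod 12)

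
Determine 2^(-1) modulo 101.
Since 101 is prime, by Fermat 2^(-1) ≡ 2^{99} ≡ 51 (mod 101). Verify: 2 × 51 = 102 ≡ 1 (mod 101)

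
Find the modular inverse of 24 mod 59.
Since 59 is prime, by Fermat 24^(-1) ≡ 24^{57} ≡ 32 (mod 59). Verify: 24 × 32 = 768 ≡ 1 (mod 59)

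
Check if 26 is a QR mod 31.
By Euler's criterion: 26^{15} ≡ 30 (mod 31). Since this equals -1 (≡ 30), 26 is not a QR.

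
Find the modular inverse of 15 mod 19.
Since 19 is prime, by Fermat 15^(-1) ≡ 15^{17} ≡ 14 mod 19. Verify: 15 × 14 = 210 ≡ 1 mod 19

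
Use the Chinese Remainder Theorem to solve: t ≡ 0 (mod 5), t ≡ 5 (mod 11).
M = 5 × 11 = 55. M₁ = 11, y₁ ≡ 1 (mod 5). M₂ = 5, y₂ ≡ 9 (mod 11). t = 0×11×1 + 5×5×9 ≡ 5 (mod 55)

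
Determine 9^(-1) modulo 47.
Since 47 is prime, by Fermat 9^(-1) ≡ 9^{45} ≡ 21 mod 47. Verify: 9 × 21 = 189 ≡ 1 mod 47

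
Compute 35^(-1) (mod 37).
Since 37 is prime, by Fermat 35^(-1) ≡ 35^{35} ≡ 18 (mod 37). Verify: 35 × 18 = 630 ≡ 1 (mod 37)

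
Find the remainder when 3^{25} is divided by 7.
By Fermat: 3^{6} ≡ 1 (mod 7). 25 = 4×6 + 1. So 3^{25} ≡ 3^{1} ≡ 3 (mod 7)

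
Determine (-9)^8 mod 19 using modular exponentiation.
By repeated squaring mod 19: (-9)^{1}≡10, (-9)^{2}≡5, (-9)^{4}≡6, (-9)^{8}≡17. So (-9)^{8} ≡ 17 mod 19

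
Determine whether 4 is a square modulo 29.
By Euler's criterion: 4^{14} ≡ 1 mod 29. Since this equals 1, 4 is a QR.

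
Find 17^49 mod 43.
Using Fermat: 17^{42} ≡ 1 mod 43. 49 ≡ 7 mod 42. So 17^{49} ≡ 17^{7} ≡ 36 mod 43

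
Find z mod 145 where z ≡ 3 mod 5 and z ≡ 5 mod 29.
M = 5 × 29 = 145. M₁ = 29, y₁ ≡ 4 mod 5. M₂ = 5, y₂ ≡ 6 mod 29. z = 3×29×4 + 5×5×6 ≡ 63 mod 145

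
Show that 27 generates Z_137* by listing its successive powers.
27^1, 27^2, ..., 27^{136} mod 137: [27, 44, 92, 18, 75, 107, 12, 50, 117, 8, 79, 78, 51, 7, 52, 34, 96, 126, 114, 64, 84, 76, 134, 56, 5, 135, 83, 49, 90, 101, 124, 60, 113, 37, 40, 121, 116, 118, 35, 123, 33, 69, 82, 22, 46, 9, 106, 122, 6, 25, 127, 4, 108, 39, 94, 72, 26, 17, 48, 63, 57, 32, 42, 38, 67, 28, 71, 136, 110, 93, 45, 119, 62, 30, 125, 87, 20, 129, 58, 59, 86, 130, 85, 103, 41, 11, 23, 73, 53, 61, 3, 81, 132, 2, 54, 88, 47, 36, 13, 77, 24, 100, 97, 16, 21, 19, 102, 14, 104, 68, 55, 115, 91, 128, 31, 15, 131, 112, 10, 133, 29, 98, 43, 65, 111, 120, 89, 74, 80, 105, 95, 99, 70, 109, 66, 1]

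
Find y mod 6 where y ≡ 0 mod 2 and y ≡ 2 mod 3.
M = 2 × 3 = 6. M₁ = 3, y₁ ≡ 1 mod 2. M₂ = 2, y₂ ≡ 2 mod 3. y = 0×3×1 + 2×2×2 ≡ 2 mod 6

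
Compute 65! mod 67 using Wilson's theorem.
(66)! = (65)! × (66) ≡ -1 mod 67. So (65)! ≡ -1 × (66)^(-1) ≡ (-1)×(-1) = 1 mod 67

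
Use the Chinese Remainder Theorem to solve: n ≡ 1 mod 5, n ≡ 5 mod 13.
M = 5 × 13 = 65. M₁ = 13, y₁ ≡ 2 mod 5. M₂ = 5, y₂ ≡ 8 mod 13. n = 1×13×2 + 5×5×8 ≡ 31 mod 65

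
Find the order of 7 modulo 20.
Powers of 7 mod 20: 7^1≡7, 7^2≡9, 7^3≡3, 7^4≡1. Order = 4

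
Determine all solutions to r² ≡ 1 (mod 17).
The square roots of 1 mod 17 are 1 and 16. Verify: 1² = 1 ≡ 1 (mod 17)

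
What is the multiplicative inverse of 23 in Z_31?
Since 31 is prime, by Fermat 23^(-1) ≡ 23^{29} ≡ 27 mod 31. Verify: 23 × 27 = 621 ≡ 1 mod 31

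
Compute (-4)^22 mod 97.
By repeated squaring (mod 97): (-4)^{1}≡93, (-4)^{2}≡16, (-4)^{4}≡62, (-4)^{8}≡61, (-4)^{16}≡35. Then (-4)^{22} = (-4)^{16+4+2} ≡ 35 × 62 × 16 ≡ 91 (mod 97)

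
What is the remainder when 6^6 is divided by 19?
By repeated squaring mod 19: 6^{1}≡6, 6^{2}≡17, 6^{4}≡4. Then 6^{6} = 6^{4+2} ≡ 4 × 17 ≡ 11 mod 19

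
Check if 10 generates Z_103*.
10^{34} ≡ 1 mod 103 and 34 < 102, so ord_103(10) = 34 ≠ 102 and 10 is not a primitive root.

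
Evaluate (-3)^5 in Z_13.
By repeated squaring (mod 13): (-3)^{1}≡10, (-3)^{2}≡9, (-3)^{4}≡3. Then (-3)^{5} = (-3)^{4+1} ≡ 3 × 10 ≡ 4 (mod 13)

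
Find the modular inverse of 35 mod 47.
Since 47 is prime, by Fermat 35^(-1) ≡ 35^{45} ≡ 43 (mod 47). Verify: 35 × 43 = 1505 ≡ 1 (mod 47)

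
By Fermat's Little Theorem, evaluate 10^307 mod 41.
By Fermat: 10^{40} ≡ 1 (mod 41). 307 ≡ 27 (mod 40). So 10^{307} ≡ 10^{27} ≡ 18 (mod 41)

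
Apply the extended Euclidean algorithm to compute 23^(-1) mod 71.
Extended GCD: 23(34) + 71(-11) = 1. So 23^(-1) ≡ 34 (mod 71). Verify: 23 × 34 = 782 ≡ 1 (mod 71)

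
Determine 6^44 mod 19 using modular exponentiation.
Using Fermat: 6^{18} ≡ 1 mod 19. 44 ≡ 8 mod 18. So 6^{44} ≡ 6^{8} ≡ 16 mod 19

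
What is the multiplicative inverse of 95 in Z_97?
Since 97 is prime, by Fermat 95^(-1) ≡ 95^{95} ≡ 48 (mod 97). Verify: 95 × 48 = 4560 ≡ 1 (mod 97)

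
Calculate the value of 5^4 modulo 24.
5^{4} = 625 ≡ 1 mod 24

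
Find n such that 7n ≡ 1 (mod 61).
Since 61 is prime, by Fermat 7^(-1) ≡ 7^{59} ≡ 35 (mod 61). Verify: 7 × 35 = 245 ≡ 1 (mod 61)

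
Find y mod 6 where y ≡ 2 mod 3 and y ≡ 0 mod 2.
M = 3 × 2 = 6. M₁ = 2, y₁ ≡ 2 mod 3. M₂ = 3, y₂ ≡ 1 mod 2. y = 2×2×2 + 0×3×1 ≡ 2 mod 6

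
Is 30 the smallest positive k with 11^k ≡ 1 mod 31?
Powers of 11 mod 31: 11^1≡11, 11^2≡28, 11^3≡29, 11^4≡9, 11^5≡6, 11^6≡4, 11^7≡13, 11^8≡19, 11^9≡23, 11^10≡5, 11^11≡24, 11^12≡16, 11^13≡21, 11^14≡14, 11^15≡30, 11^16≡20, 11^17≡3, 11^18≡2, 11^19≡22, 11^20≡25, 11^21≡27, 11^22≡18, 11^23≡12, 11^24≡8, 11^25≡26, 11^26≡7, 11^27≡15, 11^28≡10, 11^29≡17, 11^30≡1. First k with 11^k≡1 is k=30. Yes, ord_31(11) = 30.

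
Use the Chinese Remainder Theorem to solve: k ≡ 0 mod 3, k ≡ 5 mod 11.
M = 3 × 11 = 33. M₁ = 11, y₁ ≡ 2 mod 3. M₂ = 3, y₂ ≡ 4 mod 11. k = 0×11×2 + 5×3×4 ≡ 27 mod 33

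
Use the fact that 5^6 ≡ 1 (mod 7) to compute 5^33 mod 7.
By Fermat: 5^{6} ≡ 1 (mod 7). 33 = 5×6 + 3. So 5^{33} ≡ 5^{3} ≡ 6 (mod 7)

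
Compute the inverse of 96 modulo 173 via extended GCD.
Extended GCD: 96(-9) + 173(5) = 1. So 96^(-1) ≡ -9 ≡ 164 mod 173. Verify: 96 × 164 = 15744 ≡ 1 mod 173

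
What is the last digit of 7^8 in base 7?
By repeated squaring (mod 7): 7^{1}≡0, 7^{2}≡0, 7^{4}≡0, 7^{8}≡0. So 7^{8} ≡ 0 (mod 7)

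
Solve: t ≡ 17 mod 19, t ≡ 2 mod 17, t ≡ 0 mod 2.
M = 19 × 17 × 2 = 646. M₁ = 34, y₁ ≡ 14 mod 19. M₂ = 38, y₂ ≡ 13 mod 17. M₃ = 323, y₃ ≡ 1 mod 2. t = 17×34×14 + 2×38×13 + 0×323×1 ≡ 36 mod 646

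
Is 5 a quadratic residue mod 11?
By Euler's criterion: 5^{5} ≡ 1 (mod 11). Since this equals 1, 5 is a QR.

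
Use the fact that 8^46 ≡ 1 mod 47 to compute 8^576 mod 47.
By Fermat: 8^{46} ≡ 1 mod 47. 576 ≡ 24 mod 46. So 8^{576} ≡ 8^{24} ≡ 8 mod 47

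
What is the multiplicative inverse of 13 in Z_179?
Since 179 is prime, by Fermat 13^(-1) ≡ 13^{177} ≡ 124 mod 179. Verify: 13 × 124 = 1612 ≡ 1 mod 179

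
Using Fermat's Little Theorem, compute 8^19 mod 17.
By Fermat: 8^{16} ≡ 1 mod 17. So 8^{19} = 8^{16} · 8^{3} ≡ 8^{3} ≡ 2 mod 17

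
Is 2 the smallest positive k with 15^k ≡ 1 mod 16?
Powers of 15 mod 16: 15^1≡15, 15^2≡1. First k with 15^k≡1 is k=2. Yes, ord_16(15) = 2.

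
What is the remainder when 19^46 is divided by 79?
By repeated squaring mod 79: 19^{1}≡19, 19^{2}≡45, 19^{4}≡50, 19^{8}≡51, 19^{16}≡73, 19^{32}≡36. Then 19^{46} = 19^{32+8+4+2} ≡ 36 × 51 × 50 × 45 ≡ 11 mod 79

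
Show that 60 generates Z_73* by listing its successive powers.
60^1, 60^2, ..., 60^{72} mod 73: [60, 23, 66, 18, 58, 49, 20, 32, 22, 6, 68, 65, 31, 35, 56, 2, 47, 46, 59, 36, 43, 25, 40, 64, 44, 12, 63, 57, 62, 70, 39, 4, 21, 19, 45, 72, 13, 50, 7, 55, 15, 24, 53, 41, 51, 67, 5, 8, 42, 38, 17, 71, 26, 27, 14, 37, 30, 48, 33, 9, 29, 61, 10, 16, 11, 3, 34, 69, 52, 54, 28, 1]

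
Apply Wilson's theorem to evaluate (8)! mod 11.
(10)! = (8)! × (9) × (10) ≡ -1 mod 11. So (8)! ≡ -1 × [(10)(9)]^(-1) ≡ 5 mod 11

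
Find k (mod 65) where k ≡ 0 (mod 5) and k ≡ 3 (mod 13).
M = 5 × 13 = 65. M₁ = 13, y₁ ≡ 2 (mod 5). M₂ = 5, y₂ ≡ 8 (mod 13). k = 0×13×2 + 3×5×8 ≡ 55 (mod 65)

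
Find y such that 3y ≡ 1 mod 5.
Since 5 is prime, by Fermat 3^(-1) ≡ 3^{3} ≡ 2 mod 5. Verify: 3 × 2 = 6 ≡ 1 mod 5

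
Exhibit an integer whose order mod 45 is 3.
16 has order 3 mod 45 since 16^{3} ≡ 1 mod 45 and no smaller power works.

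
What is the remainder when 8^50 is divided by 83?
By repeated squaring (mod 83): 8^{1}≡8, 8^{2}≡64, 8^{4}≡29, 8^{8}≡11, 8^{16}≡38, 8^{32}≡33. Then 8^{50} = 8^{32+16+2} ≡ 33 × 38 × 64 ≡ 78 (mod 83)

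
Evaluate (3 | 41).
(3/41) = 3^{20} mod 41 = -1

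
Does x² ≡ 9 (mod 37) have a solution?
By Euler's criterion: 9^{18} ≡ 1 (mod 37). Since this equals 1, 9 is a QR.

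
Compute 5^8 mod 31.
By repeated squaring mod 31: 5^{1}≡5, 5^{2}≡25, 5^{4}≡5, 5^{8}≡25. So 5^{8} ≡ 25 mod 31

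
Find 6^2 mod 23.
6^{2} = 36 ≡ 13 mod 23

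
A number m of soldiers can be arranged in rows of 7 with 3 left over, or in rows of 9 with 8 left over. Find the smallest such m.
M = 7 × 9 = 63. M₁ = 9, y₁ ≡ 4 mod 7. M₂ = 7, y₂ ≡ 4 mod 9. m = 3×9×4 + 8×7×4 ≡ 17 mod 63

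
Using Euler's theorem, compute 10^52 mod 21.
By Euler: 10^{12} ≡ 1 (mod 21) since gcd(10, 21) = 1. 52 = 4×12 + 4. So 10^{52} ≡ 10^{4} ≡ 4 (mod 21)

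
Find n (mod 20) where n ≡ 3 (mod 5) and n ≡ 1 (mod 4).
M = 5 × 4 = 20. M₁ = 4, y₁ ≡ 4 (mod 5). M₂ = 5, y₂ ≡ 1 (mod 4). n = 3×4×4 + 1×5×1 ≡ 13 (mod 20)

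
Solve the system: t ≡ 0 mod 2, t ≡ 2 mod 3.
M = 2 × 3 = 6. M₁ = 3, y₁ ≡ 1 mod 2. M₂ = 2, y₂ ≡ 2 mod 3. t = 0×3×1 + 2×2×2 ≡ 2 mod 6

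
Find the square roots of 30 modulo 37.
The square roots of 30 mod 37 are 17 and 20. Verify: 17² = 289 ≡ 30 mod 37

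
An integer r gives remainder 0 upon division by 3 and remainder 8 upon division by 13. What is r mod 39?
M = 3 × 13 = 39. M₁ = 13, y₁ ≡ 1 mod 3. M₂ = 3, y₂ ≡ 9 mod 13. r = 0×13×1 + 8×3×9 ≡ 21 mod 39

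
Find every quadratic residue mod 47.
Quadratic residues modulo 47: {1, 2, 3, 4, 6, 7, 8, 9, 12, 14, 16, 17, 18, 21, 24, 25, 27, 28, 32, 34, 36, 37, 42}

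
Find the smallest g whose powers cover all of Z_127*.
g = 3. For each prime q|126: 3^{63}≡126, 3^{42}≡107, 3^{18}≡4, none ≡ 1, so ord_127(3) = 126 and 3 is a primitive root.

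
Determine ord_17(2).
Powers of 2 mod 17: 2^1≡2, 2^2≡4, 2^3≡8, 2^4≡16, 2^5≡15, 2^6≡13, 2^7≡9, 2^8≡1. Order = 8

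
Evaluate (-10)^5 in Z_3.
Using Fermat: (-10)^{2} ≡ 1 (mod 3). 5 ≡ 1 (mod 2). So (-10)^{5} ≡ (-10)^{1} ≡ 2 (mod 3)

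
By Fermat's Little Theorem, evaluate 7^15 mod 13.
By Fermat: 7^{12} ≡ 1 mod 13. So 7^{15} = 7^{12} · 7^{3} ≡ 7^{3} ≡ 5 mod 13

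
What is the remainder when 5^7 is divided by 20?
By repeated squaring (mod 20): 5^{1}≡5, 5^{2}≡5, 5^{4}≡5. Then 5^{7} = 5^{4+2+1} ≡ 5 × 5 × 5 ≡ 5 (mod 20)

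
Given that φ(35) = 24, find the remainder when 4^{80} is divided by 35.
By Euler: 4^{24} ≡ 1 mod 35 since gcd(4, 35) = 1. 80 = 3×24 + 8. So 4^{80} ≡ 4^{8} ≡ 16 mod 35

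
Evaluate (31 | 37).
(31/37) = 31^{18} mod 37 = -1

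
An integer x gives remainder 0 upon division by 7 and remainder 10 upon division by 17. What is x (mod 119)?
M = 7 × 17 = 119. M₁ = 17, y₁ ≡ 5 (mod 7). M₂ = 7, y₂ ≡ 5 (mod 17). x = 0×17×5 + 10×7×5 ≡ 112 (mod 119)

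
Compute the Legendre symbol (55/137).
(55/137) = 55^{68} mod 137 = -1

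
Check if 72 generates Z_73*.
72^{2} ≡ 1 mod 73 and 2 < 72, so ord_73(72) = 2 ≠ 72 and 72 is not a primitive root.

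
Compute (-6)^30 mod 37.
By repeated squaring mod 37: (-6)^{1}≡31, (-6)^{2}≡36, (-6)^{4}≡1, (-6)^{8}≡1, (-6)^{16}≡1. Then (-6)^{30} = (-6)^{16+8+4+2} ≡ 1 × 1 × 1 × 36 ≡ 36 mod 37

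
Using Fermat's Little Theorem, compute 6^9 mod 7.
By Fermat: 6^{6} ≡ 1 mod 7. So 6^{9} = 6^{6} · 6^{3} ≡ 6^{3} ≡ 6 mod 7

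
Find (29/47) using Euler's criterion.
(29/47) = 29^{23} mod 47 = -1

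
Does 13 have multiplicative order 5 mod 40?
Powers of 13 mod 40: 13^1≡13, 13^2≡9, 13^3≡37, 13^4≡1. Already 13^4≡1, so the order is 4 < 5. No, the actual order is 4.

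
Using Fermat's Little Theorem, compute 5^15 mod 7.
By Fermat: 5^{6} ≡ 1 (mod 7). 15 = 2×6 + 3. So 5^{15} ≡ 5^{3} ≡ 6 (mod 7)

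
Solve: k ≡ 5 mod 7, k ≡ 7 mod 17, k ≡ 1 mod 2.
M = 7 × 17 × 2 = 238. M₁ = 34, y₁ ≡ 6 mod 7. M₂ = 14, y₂ ≡ 11 mod 17. M₃ = 119, y₃ ≡ 1 mod 2. k = 5×34×6 + 7×14×11 + 1×119×1 ≡ 75 mod 238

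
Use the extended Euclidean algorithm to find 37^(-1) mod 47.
Extended GCD: 37(14) + 47(-11) = 1. So 37^(-1) ≡ 14 mod 47. Verify: 37 × 14 = 518 ≡ 1 mod 47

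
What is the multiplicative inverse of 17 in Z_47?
Since 47 is prime, by Fermat 17^(-1) ≡ 17^{45} ≡ 36 (mod 47). Verify: 17 × 36 = 612 ≡ 1 (mod 47)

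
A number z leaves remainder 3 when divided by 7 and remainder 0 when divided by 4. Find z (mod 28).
M = 7 × 4 = 28. M₁ = 4, y₁ ≡ 2 (mod 7). M₂ = 7, y₂ ≡ 3 (mod 4). z = 3×4×2 + 0×7×3 ≡ 24 (mod 28)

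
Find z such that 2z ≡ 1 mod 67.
Since 67 is prime, by Fermat 2^(-1) ≡ 2^{65} ≡ 34 mod 67. Verify: 2 × 34 = 68 ≡ 1 mod 67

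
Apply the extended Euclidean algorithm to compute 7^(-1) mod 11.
Extended GCD: 7(-3) + 11(2) = 1. So 7^(-1) ≡ -3 ≡ 8 (mod 11). Verify: 7 × 8 = 56 ≡ 1 (mod 11)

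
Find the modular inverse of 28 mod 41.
Since 41 is prime, by Fermat 28^(-1) ≡ 28^{39} ≡ 22 (mod 41). Verify: 28 × 22 = 616 ≡ 1 (mod 41)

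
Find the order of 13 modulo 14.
Powers of 13 mod 14: 13^1≡13, 13^2≡1. ord_14(13) = 2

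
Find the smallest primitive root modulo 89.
g = 3. For each prime q|88: 3^{44}≡88, 3^{8}≡64, none ≡ 1, so ord_89(3) = 88 and 3 is a primitive root.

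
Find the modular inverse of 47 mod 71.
Since 71 is prime, by Fermat 47^(-1) ≡ 47^{69} ≡ 68 (mod 71). Verify: 47 × 68 = 3196 ≡ 1 (mod 71)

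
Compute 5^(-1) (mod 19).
Since 19 is prime, by Fermat 5^(-1) ≡ 5^{17} ≡ 4 (mod 19). Verify: 5 × 4 = 20 ≡ 1 (mod 19)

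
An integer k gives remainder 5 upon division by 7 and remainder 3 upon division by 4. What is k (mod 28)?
M = 7 × 4 = 28. M₁ = 4, y₁ ≡ 2 (mod 7). M₂ = 7, y₂ ≡ 3 (mod 4). k = 5×4×2 + 3×7×3 ≡ 19 (mod 28)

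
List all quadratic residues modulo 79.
QRs mod 79: {1, 2, 4, 5, 8, 9, 10, 11, 13, 16, 18, 19, 20, 21, 22, 23, 25, 26, 31, 32, 36, 38, 40, 42, 44, 45, 46, 49, 50, 51, 52, 55, 62, 64, 65, 67, 72, 73, 76}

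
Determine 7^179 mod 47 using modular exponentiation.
Using Fermat: 7^{46} ≡ 1 mod 47. 179 ≡ 41 mod 46. So 7^{179} ≡ 7^{41} ≡ 42 mod 47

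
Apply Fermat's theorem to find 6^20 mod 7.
By Fermat: 6^{6} ≡ 1 mod 7. 20 = 3×6 + 2. So 6^{20} ≡ 6^{2} ≡ 1 mod 7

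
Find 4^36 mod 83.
By repeated squaring mod 83: 4^{1}≡4, 4^{2}≡16, 4^{4}≡7, 4^{8}≡49, 4^{16}≡77, 4^{32}≡36. Then 4^{36} = 4^{32+4} ≡ 36 × 7 ≡ 3 mod 83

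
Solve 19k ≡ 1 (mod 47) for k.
Since 47 is prime, by Fermat 19^(-1) ≡ 19^{45} ≡ 5 (mod 47). Verify: 19 × 5 = 95 ≡ 1 (mod 47)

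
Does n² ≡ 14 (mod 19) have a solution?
By Euler's criterion: 14^{9} ≡ 18 (mod 19). Since this equals -1 (≡ 18), 14 is not a QR.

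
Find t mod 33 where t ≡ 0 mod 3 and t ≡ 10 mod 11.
M = 3 × 11 = 33. M₁ = 11, y₁ ≡ 2 mod 3. M₂ = 3, y₂ ≡ 4 mod 11. t = 0×11×2 + 10×3×4 ≡ 21 mod 33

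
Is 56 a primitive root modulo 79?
56^{6} ≡ 1 mod 79 and 6 < 78, so ord_79(56) = 6 ≠ 78 and 56 is not a primitive root.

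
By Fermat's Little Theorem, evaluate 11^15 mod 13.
By Fermat: 11^{12} ≡ 1 mod 13. So 11^{15} = 11^{12} · 11^{3} ≡ 11^{3} ≡ 5 mod 13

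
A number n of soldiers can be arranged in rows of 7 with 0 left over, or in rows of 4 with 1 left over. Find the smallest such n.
M = 7 × 4 = 28. M₁ = 4, y₁ ≡ 2 (mod 7). M₂ = 7, y₂ ≡ 3 (mod 4). n = 0×4×2 + 1×7×3 ≡ 21 (mod 28)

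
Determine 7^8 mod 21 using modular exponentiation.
By repeated squaring mod 21: 7^{1}≡7, 7^{2}≡7, 7^{4}≡7, 7^{8}≡7. So 7^{8} ≡ 7 mod 21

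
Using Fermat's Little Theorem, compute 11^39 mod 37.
By Fermat: 11^{36} ≡ 1 mod 37. So 11^{39} = 11^{36} · 11^{3} ≡ 11^{3} ≡ 36 mod 37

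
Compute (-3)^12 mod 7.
Using Fermat: (-3)^{6} ≡ 1 mod 7. 12 ≡ 0 mod 6. So (-3)^{12} ≡ (-3)^{0} ≡ 1 mod 7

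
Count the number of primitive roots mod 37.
There are φ(37-1) = φ(36) = 12 primitive roots modulo 37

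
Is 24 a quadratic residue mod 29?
By Euler's criterion: 24^{14} ≡ 1 (mod 29). Since this equals 1, 24 is a QR.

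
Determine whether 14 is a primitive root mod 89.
ord_89(14) divides 88. For each prime q|88: 14^{44}≡88, 14^{8}≡45, none ≡ 1. So 14 has order 88 and is a primitive root mod 89.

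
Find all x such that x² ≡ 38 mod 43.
The square roots of 38 mod 43 are 9 and 34. Verify: 9² = 81 ≡ 38 mod 43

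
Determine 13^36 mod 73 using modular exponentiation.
By repeated squaring (mod 73): 13^{1}≡13, 13^{2}≡23, 13^{4}≡18, 13^{8}≡32, 13^{16}≡2, 13^{32}≡4. Then 13^{36} = 13^{32+4} ≡ 4 × 18 ≡ 72 (mod 73)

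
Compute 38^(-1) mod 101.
Since 101 is prime, by Fermat 38^(-1) ≡ 38^{99} ≡ 8 mod 101. Verify: 38 × 8 = 304 ≡ 1 mod 101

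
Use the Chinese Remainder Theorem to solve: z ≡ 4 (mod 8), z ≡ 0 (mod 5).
M = 8 × 5 = 40. M₁ = 5, y₁ ≡ 5 (mod 8). M₂ = 8, y₂ ≡ 2 (mod 5). z = 4×5×5 + 0×8×2 ≡ 20 (mod 40)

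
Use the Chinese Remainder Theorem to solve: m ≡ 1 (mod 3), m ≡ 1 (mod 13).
M = 3 × 13 = 39. M₁ = 13, y₁ ≡ 1 (mod 3). M₂ = 3, y₂ ≡ 9 (mod 13). m = 1×13×1 + 1×3×9 ≡ 1 (mod 39)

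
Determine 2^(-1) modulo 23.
Since 23 is prime, by Fermat 2^(-1) ≡ 2^{21} ≡ 12 (mod 23). Verify: 2 × 12 = 24 ≡ 1 (mod 23)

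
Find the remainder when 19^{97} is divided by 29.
By Fermat: 19^{28} ≡ 1 (mod 29). 97 = 3×28 + 13. So 19^{97} ≡ 19^{13} ≡ 3 (mod 29)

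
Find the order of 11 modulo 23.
Powers of 11 mod 23: 11^1≡11, 11^2≡6, 11^3≡20, 11^4≡13, 11^5≡5, 11^6≡9, 11^7≡7, 11^8≡8, 11^9≡19, 11^10≡2, 11^11≡22, 11^12≡12, 11^13≡17, 11^14≡3, 11^15≡10, 11^16≡18, 11^17≡14, 11^18≡16, 11^19≡15, 11^20≡4, 11^21≡21, 11^22≡1. Order = 22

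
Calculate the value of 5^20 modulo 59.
By repeated squaring (mod 59): 5^{1}≡5, 5^{2}≡25, 5^{4}≡35, 5^{8}≡45, 5^{16}≡19. Then 5^{20} = 5^{16+4} ≡ 19 × 35 ≡ 16 (mod 59)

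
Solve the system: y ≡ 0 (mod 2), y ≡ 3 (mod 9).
M = 2 × 9 = 18. M₁ = 9, y₁ ≡ 1 (mod 2). M₂ = 2, y₂ ≡ 5 (mod 9). y = 0×9×1 + 3×2×5 ≡ 12 (mod 18)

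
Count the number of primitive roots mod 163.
Number of primitive roots mod 163 = φ(p-1) = φ(162) = 54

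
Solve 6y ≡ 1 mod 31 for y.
Since 31 is prime, by Fermat 6^(-1) ≡ 6^{29} ≡ 26 mod 31. Verify: 6 × 26 = 156 ≡ 1 mod 31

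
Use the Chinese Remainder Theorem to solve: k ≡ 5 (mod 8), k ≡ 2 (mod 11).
M = 8 × 11 = 88. M₁ = 11, y₁ ≡ 3 (mod 8). M₂ = 8, y₂ ≡ 7 (mod 11). k = 5×11×3 + 2×8×7 ≡ 13 (mod 88)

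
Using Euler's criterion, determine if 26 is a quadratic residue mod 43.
By Euler's criterion: 26^{21} ≡ 42 mod 43. Since this equals -1 (≡ 42), 26 is not a QR.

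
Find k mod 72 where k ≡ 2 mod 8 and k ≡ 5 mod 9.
M = 8 × 9 = 72. M₁ = 9, y₁ ≡ 1 mod 8. M₂ = 8, y₂ ≡ 8 mod 9. k = 2×9×1 + 5×8×8 ≡ 50 mod 72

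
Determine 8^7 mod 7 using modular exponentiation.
Using Fermat: 8^{6} ≡ 1 mod 7. 7 ≡ 1 mod 6. So 8^{7} ≡ 8^{1} ≡ 1 mod 7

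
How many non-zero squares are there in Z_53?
Exactly half the non-zero residues mod a prime are QRs: (53-1)/2 = 26.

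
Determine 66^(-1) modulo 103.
Since 103 is prime, by Fermat 66^(-1) ≡ 66^{101} ≡ 64 (mod 103). Verify: 66 × 64 = 4224 ≡ 1 (mod 103)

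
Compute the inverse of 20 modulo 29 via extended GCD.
Extended GCD: 20(-13) + 29(9) = 1. So 20^(-1) ≡ -13 ≡ 16 mod 29. Verify: 20 × 16 = 320 ≡ 1 mod 29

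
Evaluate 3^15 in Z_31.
By repeated squaring (mod 31): 3^{1}≡3, 3^{2}≡9, 3^{4}≡19, 3^{8}≡20. Then 3^{15} = 3^{8+4+2+1} ≡ 20 × 19 × 9 × 3 ≡ 30 (mod 31)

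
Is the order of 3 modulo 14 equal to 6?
Powers of 3 mod 14: 3^1≡3, 3^2≡9, 3^3≡13, 3^4≡11, 3^5≡5, 3^6≡1. First k with 3^k≡1 is k=6. Yes, ord_14(3) = 6.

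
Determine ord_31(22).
Powers of 22 mod 31: 22^1≡22, 22^2≡19, 22^3≡15, 22^4≡20, 22^5≡6, 22^6≡8, 22^7≡21, 22^8≡28, 22^9≡27, 22^10≡5, 22^11≡17, 22^12≡2, 22^13≡13, 22^14≡7, 22^15≡30, 22^16≡9, 22^17≡12, 22^18≡16, 22^19≡11, 22^20≡25, 22^21≡23, 22^22≡10, 22^23≡3, 22^24≡4, 22^25≡26, 22^26≡14, 22^27≡29, 22^28≡18, 22^29≡24, 22^30≡1. So the order of 22 is 30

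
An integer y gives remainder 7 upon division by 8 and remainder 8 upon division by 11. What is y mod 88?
M = 8 × 11 = 88. M₁ = 11, y₁ ≡ 3 mod 8. M₂ = 8, y₂ ≡ 7 mod 11. y = 7×11×3 + 8×8×7 ≡ 63 mod 88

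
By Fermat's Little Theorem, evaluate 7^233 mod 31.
By Fermat: 7^{30} ≡ 1 mod 31. 233 ≡ 23 mod 30. So 7^{233} ≡ 7^{23} ≡ 10 mod 31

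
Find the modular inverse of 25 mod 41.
Since 41 is prime, by Fermat 25^(-1) ≡ 25^{39} ≡ 23 (mod 41). Verify: 25 × 23 = 575 ≡ 1 (mod 41)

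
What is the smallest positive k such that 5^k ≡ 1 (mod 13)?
Powers of 5 mod 13: 5^1≡5, 5^2≡12, 5^3≡8, 5^4≡1. So the order of 5 is 4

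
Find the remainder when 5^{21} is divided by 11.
By Fermat: 5^{10} ≡ 1 (mod 11). 21 = 2×10 + 1. So 5^{21} ≡ 5^{1} ≡ 5 (mod 11)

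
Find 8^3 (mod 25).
8^{3} = 512 ≡ 12 (mod 25)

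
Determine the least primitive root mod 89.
g = 3. For each prime q|88: 3^{44}≡88, 3^{8}≡64, none ≡ 1, so ord_89(3) = 88 and 3 is a primitive root.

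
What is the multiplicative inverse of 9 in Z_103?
Since 103 is prime, by Fermat 9^(-1) ≡ 9^{101} ≡ 23 mod 103. Verify: 9 × 23 = 207 ≡ 1 mod 103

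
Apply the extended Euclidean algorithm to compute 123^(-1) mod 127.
Extended GCD: 123(-32) + 127(31) = 1. So 123^(-1) ≡ -32 ≡ 95 (mod 127). Verify: 123 × 95 = 11685 ≡ 1 (mod 127)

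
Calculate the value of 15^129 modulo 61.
Using Fermat: 15^{60} ≡ 1 (mod 61). 129 ≡ 9 (mod 60). So 15^{129} ≡ 15^{9} ≡ 9 (mod 61)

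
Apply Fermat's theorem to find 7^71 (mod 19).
By Fermat: 7^{18} ≡ 1 (mod 19). 71 = 3×18 + 17. So 7^{71} ≡ 7^{17} ≡ 11 (mod 19)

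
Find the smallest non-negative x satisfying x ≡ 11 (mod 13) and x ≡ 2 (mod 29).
M = 13 × 29 = 377. M₁ = 29, y₁ ≡ 9 (mod 13). M₂ = 13, y₂ ≡ 9 (mod 29). x = 11×29×9 + 2×13×9 ≡ 89 (mod 377)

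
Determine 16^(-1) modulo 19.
Since 19 is prime, by Fermat 16^(-1) ≡ 16^{17} ≡ 6 (mod 19). Verify: 16 × 6 = 96 ≡ 1 (mod 19)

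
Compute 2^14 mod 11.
Using Fermat: 2^{10} ≡ 1 (mod 11). 14 ≡ 4 (mod 10). So 2^{14} ≡ 2^{4} ≡ 5 (mod 11)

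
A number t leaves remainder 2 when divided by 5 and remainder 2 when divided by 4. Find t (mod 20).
M = 5 × 4 = 20. M₁ = 4, y₁ ≡ 4 (mod 5). M₂ = 5, y₂ ≡ 1 (mod 4). t = 2×4×4 + 2×5×1 ≡ 2 (mod 20)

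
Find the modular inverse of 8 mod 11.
Since 11 is prime, by Fermat 8^(-1) ≡ 8^{9} ≡ 7 mod 11. Verify: 8 × 7 = 56 ≡ 1 mod 11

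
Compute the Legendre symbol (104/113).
(104/113) = 104^{56} mod 113 = 1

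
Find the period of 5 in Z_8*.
Powers of 5 mod 8: 5^1≡5, 5^2≡1. ord_8(5) = 2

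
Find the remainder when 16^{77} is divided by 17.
By Fermat: 16^{16} ≡ 1 mod 17. 77 = 4×16 + 13. So 16^{77} ≡ 16^{13} ≡ 16 mod 17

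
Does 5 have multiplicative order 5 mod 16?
Powers of 5 mod 16: 5^1≡5, 5^2≡9, 5^3≡13, 5^4≡1. Already 5^4≡1, so the order is 4 < 5. No, the actual order is 4.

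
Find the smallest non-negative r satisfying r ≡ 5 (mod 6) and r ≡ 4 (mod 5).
M = 6 × 5 = 30. M₁ = 5, y₁ ≡ 5 (mod 6). M₂ = 6, y₂ ≡ 1 (mod 5). r = 5×5×5 + 4×6×1 ≡ 29 (mod 30)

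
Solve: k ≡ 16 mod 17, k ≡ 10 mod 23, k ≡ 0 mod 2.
M = 17 × 23 × 2 = 782. M₁ = 46, y₁ ≡ 10 mod 17. M₂ = 34, y₂ ≡ 21 mod 23. M₃ = 391, y₃ ≡ 1 mod 2. k = 16×46×10 + 10×34×21 + 0×391×1 ≡ 424 mod 782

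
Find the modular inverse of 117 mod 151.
Since 151 is prime, by Fermat 117^(-1) ≡ 117^{149} ≡ 111 mod 151. Verify: 117 × 111 = 12987 ≡ 1 mod 151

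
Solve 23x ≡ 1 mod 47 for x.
Since 47 is prime, by Fermat 23^(-1) ≡ 23^{45} ≡ 45 mod 47. Verify: 23 × 45 = 1035 ≡ 1 mod 47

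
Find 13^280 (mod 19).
Using Fermat: 13^{18} ≡ 1 (mod 19). 280 ≡ 10 (mod 18). So 13^{280} ≡ 13^{10} ≡ 6 (mod 19)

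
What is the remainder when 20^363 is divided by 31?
Using Fermat: 20^{30} ≡ 1 (mod 31). 363 ≡ 3 (mod 30). So 20^{363} ≡ 20^{3} ≡ 2 (mod 31)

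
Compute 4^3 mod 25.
4^{3} = 64 ≡ 14 mod 25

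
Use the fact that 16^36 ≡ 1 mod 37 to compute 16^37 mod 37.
By Fermat: 16^{36} ≡ 1 mod 37. So 16^{37} = 16^{36} · 16^{1} ≡ 16^{1} ≡ 16 mod 37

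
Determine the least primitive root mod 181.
g = 2. For each prime q|180: 2^{90}≡180, 2^{60}≡48, 2^{36}≡59, none ≡ 1, so ord_181(2) = 180 and 2 is a primitive root.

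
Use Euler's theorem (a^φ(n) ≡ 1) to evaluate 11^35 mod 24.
By Euler: 11^{8} ≡ 1 (mod 24) since gcd(11, 24) = 1. 35 = 4×8 + 3. So 11^{35} ≡ 11^{3} ≡ 11 (mod 24)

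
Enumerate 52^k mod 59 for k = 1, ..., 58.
52^1, 52^2, ..., 52^{58} mod 59: [52, 49, 11, 41, 8, 3, 38, 29, 33, 5, 24, 9, 55, 28, 40, 15, 13, 27, 47, 25, 2, 45, 39, 22, 23, 16, 6, 17, 58, 7, 10, 48, 18, 51, 56, 21, 30, 26, 54, 35, 50, 4, 31, 19, 44, 46, 32, 12, 34, 57, 14, 20, 37, 36, 43, 53, 42, 1]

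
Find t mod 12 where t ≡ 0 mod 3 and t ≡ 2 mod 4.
M = 3 × 4 = 12. M₁ = 4, y₁ ≡ 1 mod 3. M₂ = 3, y₂ ≡ 3 mod 4. t = 0×4×1 + 2×3×3 ≡ 6 mod 12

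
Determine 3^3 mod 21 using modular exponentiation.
3^{3} = 27 ≡ 6 (mod 21)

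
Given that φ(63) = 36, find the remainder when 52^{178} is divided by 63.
By Euler: 52^{36} ≡ 1 mod 63 since gcd(52, 63) = 1. 178 = 4×36 + 34. So 52^{178} ≡ 52^{34} ≡ 25 mod 63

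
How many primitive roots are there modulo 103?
Number of primitive roots mod 103 = φ(p-1) = φ(102) = 32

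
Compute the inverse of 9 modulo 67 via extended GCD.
Extended GCD: 9(15) + 67(-2) = 1. So 9^(-1) ≡ 15 mod 67. Verify: 9 × 15 = 135 ≡ 1 mod 67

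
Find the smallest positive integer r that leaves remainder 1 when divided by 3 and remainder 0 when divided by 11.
M = 3 × 11 = 33. M₁ = 11, y₁ ≡ 2 (mod 3). M₂ = 3, y₂ ≡ 4 (mod 11). r = 1×11×2 + 0×3×4 ≡ 22 (mod 33)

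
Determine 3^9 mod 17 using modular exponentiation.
By repeated squaring (mod 17): 3^{1}≡3, 3^{2}≡9, 3^{4}≡13, 3^{8}≡16. Then 3^{9} = 3^{8+1} ≡ 16 × 3 ≡ 14 (mod 17)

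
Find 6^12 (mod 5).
Using Fermat: 6^{4} ≡ 1 (mod 5). 12 ≡ 0 (mod 4). So 6^{12} ≡ 6^{0} ≡ 1 (mod 5)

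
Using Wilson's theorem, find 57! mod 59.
(58)! = (57)! × (58) ≡ -1 (mod 59). So (57)! ≡ -1 × (58)^(-1) ≡ (-1)×(-1) = 1 (mod 59)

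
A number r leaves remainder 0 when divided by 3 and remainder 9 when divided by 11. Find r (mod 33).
M = 3 × 11 = 33. M₁ = 11, y₁ ≡ 2 (mod 3). M₂ = 3, y₂ ≡ 4 (mod 11). r = 0×11×2 + 9×3×4 ≡ 9 (mod 33)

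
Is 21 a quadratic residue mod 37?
By Euler's criterion: 21^{18} ≡ 1 (mod 37). Since this equals 1, 21 is a QR.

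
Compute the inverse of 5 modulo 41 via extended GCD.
Extended GCD: 5(-8) + 41(1) = 1. So 5^(-1) ≡ -8 ≡ 33 mod 41. Verify: 5 × 33 = 165 ≡ 1 mod 41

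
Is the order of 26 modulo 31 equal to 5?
Powers of 26 mod 31: 26^1≡26, 26^2≡25, 26^3≡30, 26^4≡5, 26^5≡6, 26^6≡1. 26^5≡6≢1, so ord ≠ 5. No, the actual order is 6.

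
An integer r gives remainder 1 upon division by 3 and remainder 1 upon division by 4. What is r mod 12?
M = 3 × 4 = 12. M₁ = 4, y₁ ≡ 1 mod 3. M₂ = 3, y₂ ≡ 3 mod 4. r = 1×4×1 + 1×3×3 ≡ 1 mod 12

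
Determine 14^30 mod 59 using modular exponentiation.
By repeated squaring mod 59: 14^{1}≡14, 14^{2}≡19, 14^{4}≡7, 14^{8}≡49, 14^{16}≡41. Then 14^{30} = 14^{16+8+4+2} ≡ 41 × 49 × 7 × 19 ≡ 45 mod 59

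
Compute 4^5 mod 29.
By repeated squaring (mod 29): 4^{1}≡4, 4^{2}≡16, 4^{4}≡24. Then 4^{5} = 4^{4+1} ≡ 24 × 4 ≡ 9 (mod 29)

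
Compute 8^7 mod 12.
By repeated squaring (mod 12): 8^{1}≡8, 8^{2}≡4, 8^{4}≡4. Then 8^{7} = 8^{4+2+1} ≡ 4 × 4 × 8 ≡ 8 (mod 12)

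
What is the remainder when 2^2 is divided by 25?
2^{2} = 4 ≡ 4 (mod 25)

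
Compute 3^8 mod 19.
By repeated squaring mod 19: 3^{1}≡3, 3^{2}≡9, 3^{4}≡5, 3^{8}≡6. So 3^{8} ≡ 6 mod 19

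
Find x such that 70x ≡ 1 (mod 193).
Since 193 is prime, by Fermat 70^(-1) ≡ 70^{191} ≡ 91 (mod 193). Verify: 70 × 91 = 6370 ≡ 1 (mod 193)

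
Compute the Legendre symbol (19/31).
(19/31) = 19^{15} mod 31 = 1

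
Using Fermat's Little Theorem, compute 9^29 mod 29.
By Fermat: 9^{28} ≡ 1 (mod 29). So 9^{29} = 9^{28} · 9^{1} ≡ 9^{1} ≡ 9 (mod 29)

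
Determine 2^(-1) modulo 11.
Since 11 is prime, by Fermat 2^(-1) ≡ 2^{9} ≡ 6 (mod 11). Verify: 2 × 6 = 12 ≡ 1 (mod 11)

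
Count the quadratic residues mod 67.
Exactly half the non-zero residues mod a prime are QRs: (67-1)/2 = 33.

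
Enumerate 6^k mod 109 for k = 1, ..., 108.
6^1, 6^2, ..., 6^{108} mod 109: [6, 36, 107, 97, 37, 4, 24, 35, 101, 61, 39, 16, 96, 31, 77, 26, 47, 64, 57, 15, 90, 104, 79, 38, 10, 60, 33, 89, 98, 43, 40, 22, 23, 29, 65, 63, 51, 88, 92, 7, 42, 34, 95, 25, 41, 28, 59, 27, 53, 100, 55, 3, 18, 108, 103, 73, 2, 12, 72, 105, 85, 74, 8, 48, 70, 93, 13, 78, 32, 83, 62, 45, 52, 94, 19, 5, 30, 71, 99, 49, 76, 20, 11, 66, 69, 87, 86, 80, 44, 46, 58, 21, 17, 102, 67, 75, 14, 84, 68, 81, 50, 82, 56, 9, 54, 106, 91, 1]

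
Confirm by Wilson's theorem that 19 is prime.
(18)! mod 19 = 18. Since this equals -1 mod 19, Wilson confirms 19 is prime.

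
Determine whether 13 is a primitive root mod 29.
13^{14} ≡ 1 (mod 29) and 14 < 28, so ord_29(13) = 14 ≠ 28 and 13 is not a primitive root.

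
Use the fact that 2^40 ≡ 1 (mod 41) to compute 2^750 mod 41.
By Fermat: 2^{40} ≡ 1 (mod 41). 750 ≡ 30 (mod 40). So 2^{750} ≡ 2^{30} ≡ 40 (mod 41)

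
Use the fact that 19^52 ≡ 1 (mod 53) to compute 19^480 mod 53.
By Fermat: 19^{52} ≡ 1 (mod 53). 480 ≡ 12 (mod 52). So 19^{480} ≡ 19^{12} ≡ 49 (mod 53)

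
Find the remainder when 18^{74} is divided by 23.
By Fermat: 18^{22} ≡ 1 mod 23. 74 = 3×22 + 8. So 18^{74} ≡ 18^{8} ≡ 16 mod 23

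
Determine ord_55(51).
Powers of 51 mod 55: 51^1≡51, 51^2≡16, 51^3≡46, 51^4≡36, 51^5≡21, 51^6≡26, 51^7≡6, 51^8≡31, 51^9≡41, 51^10≡1. So the order of 51 is 10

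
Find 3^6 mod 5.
Using Fermat: 3^{4} ≡ 1 mod 5. 6 ≡ 2 mod 4. So 3^{6} ≡ 3^{2} ≡ 4 mod 5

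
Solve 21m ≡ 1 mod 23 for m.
Since 23 is prime, by Fermat 21^(-1) ≡ 21^{21} ≡ 11 mod 23. Verify: 21 × 11 = 231 ≡ 1 mod 23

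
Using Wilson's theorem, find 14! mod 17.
(16)! = (14)! × (15) × (16) ≡ -1 mod 17. So (14)! ≡ -1 × [(16)(15)]^(-1) ≡ 8 mod 17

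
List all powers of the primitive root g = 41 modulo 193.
41^1, 41^2, ..., 41^{192} mod 193: [41, 137, 20, 48, 38, 14, 188, 181, 87, 93, 146, 3, 123, 25, 60, 144, 114, 42, 178, 157, 68, 86, 52, 9, 176, 75, 180, 46, 149, 126, 148, 85, 11, 65, 156, 27, 142, 32, 154, 138, 61, 185, 58, 62, 33, 2, 82, 81, 40, 96, 76, 28, 183, 169, 174, 186, 99, 6, 53, 50, 120, 95, 35, 84, 163, 121, 136, 172, 104, 18, 159, 150, 167, 92, 105, 59, 103, 170, 22, 130, 119, 54, 91, 64, 115, 83, 122, 177, 116, 124, 66, 4, 164, 162, 80, 192, 152, 56, 173, 145, 155, 179, 5, 12, 106, 100, 47, 190, 70, 168, 133, 49, 79, 151, 15, 36, 125, 107, 141, 184, 17, 118, 13, 147, 44, 67, 45, 108, 182, 128, 37, 166, 51, 161, 39, 55, 132, 8, 135, 131, 160, 191, 111, 112, 153, 97, 117, 165, 10, 24, 19, 7, 94, 187, 140, 143, 73, 98, 158, 109, 30, 72, 57, 21, 89, 175, 34, 43, 26, 101, 88, 134, 90, 23, 171, 63, 74, 139, 102, 129, 78, 110, 71, 16, 77, 69, 127, 189, 29, 31, 113, 1]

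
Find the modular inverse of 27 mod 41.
Since 41 is prime, by Fermat 27^(-1) ≡ 27^{39} ≡ 38 (mod 41). Verify: 27 × 38 = 1026 ≡ 1 (mod 41)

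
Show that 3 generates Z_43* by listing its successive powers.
3^1, 3^2, ..., 3^{42} mod 43: [3, 9, 27, 38, 28, 41, 37, 25, 32, 10, 30, 4, 12, 36, 22, 23, 26, 35, 19, 14, 42, 40, 34, 16, 5, 15, 2, 6, 18, 11, 33, 13, 39, 31, 7, 21, 20, 17, 8, 24, 29, 1]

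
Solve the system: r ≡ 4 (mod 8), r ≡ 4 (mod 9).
M = 8 × 9 = 72. M₁ = 9, y₁ ≡ 1 (mod 8). M₂ = 8, y₂ ≡ 8 (mod 9). r = 4×9×1 + 4×8×8 ≡ 4 (mod 72)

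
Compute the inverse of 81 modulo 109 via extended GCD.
Extended GCD: 81(35) + 109(-26) = 1. So 81^(-1) ≡ 35 (mod 109). Verify: 81 × 35 = 2835 ≡ 1 (mod 109)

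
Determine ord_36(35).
Powers of 35 mod 36: 35^1≡35, 35^2≡1. So the order of 35 is 2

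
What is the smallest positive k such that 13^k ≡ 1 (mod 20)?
Powers of 13 mod 20: 13^1≡13, 13^2≡9, 13^3≡17, 13^4≡1. Order = 4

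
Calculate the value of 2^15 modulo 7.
Using Fermat: 2^{6} ≡ 1 mod 7. 15 ≡ 3 mod 6. So 2^{15} ≡ 2^{3} ≡ 1 mod 7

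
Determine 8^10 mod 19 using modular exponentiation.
By repeated squaring mod 19: 8^{1}≡8, 8^{2}≡7, 8^{4}≡11, 8^{8}≡7. Then 8^{10} = 8^{8+2} ≡ 7 × 7 ≡ 11 mod 19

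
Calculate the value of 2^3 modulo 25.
2^{3} = 8 ≡ 8 (mod 25)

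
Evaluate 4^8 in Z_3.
Using Fermat: 4^{2} ≡ 1 (mod 3). 8 ≡ 0 (mod 2). So 4^{8} ≡ 4^{0} ≡ 1 (mod 3)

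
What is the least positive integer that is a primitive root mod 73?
g = 5. For each prime q|72: 5^{36}≡72, 5^{24}≡8, none ≡ 1, so ord_73(5) = 72 and 5 is a primitive root.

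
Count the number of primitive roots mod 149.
There are φ(149-1) = φ(148) = 72 primitive roots modulo 149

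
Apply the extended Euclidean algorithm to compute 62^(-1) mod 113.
Extended GCD: 62(31) + 113(-17) = 1. So 62^(-1) ≡ 31 mod 113. Verify: 62 × 31 = 1922 ≡ 1 mod 113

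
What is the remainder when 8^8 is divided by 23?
By repeated squaring (mod 23): 8^{1}≡8, 8^{2}≡18, 8^{4}≡2, 8^{8}≡4. So 8^{8} ≡ 4 (mod 23)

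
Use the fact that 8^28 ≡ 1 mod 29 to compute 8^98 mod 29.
By Fermat: 8^{28} ≡ 1 mod 29. 98 = 3×28 + 14. So 8^{98} ≡ 8^{14} ≡ 28 mod 29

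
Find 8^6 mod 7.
Using Fermat: 8^{6} ≡ 1 mod 7. 6 ≡ 0 mod 6. So 8^{6} ≡ 8^{0} ≡ 1 mod 7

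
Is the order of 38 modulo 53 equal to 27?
Powers of 38 mod 53: 38^1≡38, 38^2≡13, 38^3≡17, 38^4≡10, 38^5≡9, 38^6≡24, 38^7≡11, 38^8≡47, 38^9≡37, 38^10≡28, 38^11≡4, 38^12≡46, 38^13≡52, 38^14≡15, 38^15≡40, 38^16≡36, 38^17≡43, 38^18≡44, 38^19≡29, 38^20≡42, 38^21≡6, 38^22≡16, 38^23≡25, 38^24≡49, 38^25≡7, 38^26≡1. Already 38^26≡1, so the order is 26 < 27. No, the actual order is 26.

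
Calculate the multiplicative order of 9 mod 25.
Powers of 9 mod 25: 9^1≡9, 9^2≡6, 9^3≡4, 9^4≡11, 9^5≡24, 9^6≡16, 9^7≡19, 9^8≡21, 9^9≡14, 9^10≡1. So the order of 9 is 10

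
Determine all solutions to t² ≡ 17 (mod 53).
The square roots of 17 mod 53 are 21 and 32. Verify: 21² = 441 ≡ 17 (mod 53)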